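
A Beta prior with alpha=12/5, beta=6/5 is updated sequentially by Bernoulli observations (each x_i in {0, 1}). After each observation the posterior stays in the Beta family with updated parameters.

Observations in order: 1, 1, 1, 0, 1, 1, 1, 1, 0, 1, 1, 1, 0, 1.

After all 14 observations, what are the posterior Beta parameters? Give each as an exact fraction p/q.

obs 1: x=1 → posterior Beta(17/5, 6/5)
obs 2: x=1 → posterior Beta(22/5, 6/5)
obs 3: x=1 → posterior Beta(27/5, 6/5)
obs 4: x=0 → posterior Beta(27/5, 11/5)
obs 5: x=1 → posterior Beta(32/5, 11/5)
obs 6: x=1 → posterior Beta(37/5, 11/5)
obs 7: x=1 → posterior Beta(42/5, 11/5)
obs 8: x=1 → posterior Beta(47/5, 11/5)
obs 9: x=0 → posterior Beta(47/5, 16/5)
obs 10: x=1 → posterior Beta(52/5, 16/5)
obs 11: x=1 → posterior Beta(57/5, 16/5)
obs 12: x=1 → posterior Beta(62/5, 16/5)
obs 13: x=0 → posterior Beta(62/5, 21/5)
obs 14: x=1 → posterior Beta(67/5, 21/5)

alpha=67/5, beta=21/5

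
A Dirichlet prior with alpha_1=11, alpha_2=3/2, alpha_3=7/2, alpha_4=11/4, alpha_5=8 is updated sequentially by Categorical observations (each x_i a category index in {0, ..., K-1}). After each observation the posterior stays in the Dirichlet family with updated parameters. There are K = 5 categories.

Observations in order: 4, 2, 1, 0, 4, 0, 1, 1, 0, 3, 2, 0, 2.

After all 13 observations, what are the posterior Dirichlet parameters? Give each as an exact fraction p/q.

alpha_1=15, alpha_2=9/2, alpha_3=13/2, alpha_4=15/4, alpha_5=10

obs 1: x=4 → posterior Dirichlet(11, 3/2, 7/2, 11/4, 9)
obs 2: x=2 → posterior Dirichlet(11, 3/2, 9/2, 11/4, 9)
obs 3: x=1 → posterior Dirichlet(11, 5/2, 9/2, 11/4, 9)
obs 4: x=0 → posterior Dirichlet(12, 5/2, 9/2, 11/4, 9)
obs 5: x=4 → posterior Dirichlet(12, 5/2, 9/2, 11/4, 10)
obs 6: x=0 → posterior Dirichlet(13, 5/2, 9/2, 11/4, 10)
obs 7: x=1 → posterior Dirichlet(13, 7/2, 9/2, 11/4, 10)
obs 8: x=1 → posterior Dirichlet(13, 9/2, 9/2, 11/4, 10)
obs 9: x=0 → posterior Dirichlet(14, 9/2, 9/2, 11/4, 10)
obs 10: x=3 → posterior Dirichlet(14, 9/2, 9/2, 15/4, 10)
obs 11: x=2 → posterior Dirichlet(14, 9/2, 11/2, 15/4, 10)
obs 12: x=0 → posterior Dirichlet(15, 9/2, 11/2, 15/4, 10)
obs 13: x=2 → posterior Dirichlet(15, 9/2, 13/2, 15/4, 10)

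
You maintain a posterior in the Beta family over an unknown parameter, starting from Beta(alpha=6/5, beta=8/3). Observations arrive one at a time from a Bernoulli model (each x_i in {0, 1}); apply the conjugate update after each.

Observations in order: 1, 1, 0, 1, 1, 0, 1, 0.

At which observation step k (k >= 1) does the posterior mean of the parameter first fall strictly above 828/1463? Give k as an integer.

obs 1: x=1 → posterior Beta(11/5, 8/3)
obs 2: x=1 → posterior Beta(16/5, 8/3)
obs 3: x=0 → posterior Beta(16/5, 11/3)
obs 4: x=1 → posterior Beta(21/5, 11/3)
obs 5: x=1 → posterior Beta(26/5, 11/3)
obs 6: x=0 → posterior Beta(26/5, 14/3)
obs 7: x=1 → posterior Beta(31/5, 14/3)
obs 8: x=0 → posterior Beta(31/5, 17/3)

k = 5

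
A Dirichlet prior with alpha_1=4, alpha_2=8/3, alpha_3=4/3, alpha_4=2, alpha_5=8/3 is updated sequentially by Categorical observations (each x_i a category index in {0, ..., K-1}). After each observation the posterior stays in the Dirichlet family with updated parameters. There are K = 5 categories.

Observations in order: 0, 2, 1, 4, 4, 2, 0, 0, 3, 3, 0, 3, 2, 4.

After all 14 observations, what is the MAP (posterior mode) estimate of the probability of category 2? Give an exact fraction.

obs 1: x=0 → posterior Dirichlet(5, 8/3, 4/3, 2, 8/3)
obs 2: x=2 → posterior Dirichlet(5, 8/3, 7/3, 2, 8/3)
obs 3: x=1 → posterior Dirichlet(5, 11/3, 7/3, 2, 8/3)
obs 4: x=4 → posterior Dirichlet(5, 11/3, 7/3, 2, 11/3)
obs 5: x=4 → posterior Dirichlet(5, 11/3, 7/3, 2, 14/3)
obs 6: x=2 → posterior Dirichlet(5, 11/3, 10/3, 2, 14/3)
obs 7: x=0 → posterior Dirichlet(6, 11/3, 10/3, 2, 14/3)
obs 8: x=0 → posterior Dirichlet(7, 11/3, 10/3, 2, 14/3)
obs 9: x=3 → posterior Dirichlet(7, 11/3, 10/3, 3, 14/3)
obs 10: x=3 → posterior Dirichlet(7, 11/3, 10/3, 4, 14/3)
obs 11: x=0 → posterior Dirichlet(8, 11/3, 10/3, 4, 14/3)
obs 12: x=3 → posterior Dirichlet(8, 11/3, 10/3, 5, 14/3)
obs 13: x=2 → posterior Dirichlet(8, 11/3, 13/3, 5, 14/3)
obs 14: x=4 → posterior Dirichlet(8, 11/3, 13/3, 5, 17/3)

2/13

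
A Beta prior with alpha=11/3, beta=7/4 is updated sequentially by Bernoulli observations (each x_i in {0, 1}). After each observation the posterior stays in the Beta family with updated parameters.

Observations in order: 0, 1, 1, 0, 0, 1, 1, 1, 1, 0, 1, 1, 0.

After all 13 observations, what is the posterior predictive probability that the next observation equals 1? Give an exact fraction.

obs 1: x=0 → posterior Beta(11/3, 11/4)
obs 2: x=1 → posterior Beta(14/3, 11/4)
obs 3: x=1 → posterior Beta(17/3, 11/4)
obs 4: x=0 → posterior Beta(17/3, 15/4)
obs 5: x=0 → posterior Beta(17/3, 19/4)
obs 6: x=1 → posterior Beta(20/3, 19/4)
obs 7: x=1 → posterior Beta(23/3, 19/4)
obs 8: x=1 → posterior Beta(26/3, 19/4)
obs 9: x=1 → posterior Beta(29/3, 19/4)
obs 10: x=0 → posterior Beta(29/3, 23/4)
obs 11: x=1 → posterior Beta(32/3, 23/4)
obs 12: x=1 → posterior Beta(35/3, 23/4)
obs 13: x=0 → posterior Beta(35/3, 27/4)

140/221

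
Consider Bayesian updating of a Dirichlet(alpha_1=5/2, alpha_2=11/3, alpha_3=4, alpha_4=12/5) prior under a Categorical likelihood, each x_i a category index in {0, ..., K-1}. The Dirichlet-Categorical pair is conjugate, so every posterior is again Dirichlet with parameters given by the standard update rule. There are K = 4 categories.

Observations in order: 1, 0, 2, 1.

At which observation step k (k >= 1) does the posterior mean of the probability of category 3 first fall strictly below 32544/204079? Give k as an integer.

k = 3

obs 1: x=1 → posterior Dirichlet(5/2, 14/3, 4, 12/5)
obs 2: x=0 → posterior Dirichlet(7/2, 14/3, 4, 12/5)
obs 3: x=2 → posterior Dirichlet(7/2, 14/3, 5, 12/5)
obs 4: x=1 → posterior Dirichlet(7/2, 17/3, 5, 12/5)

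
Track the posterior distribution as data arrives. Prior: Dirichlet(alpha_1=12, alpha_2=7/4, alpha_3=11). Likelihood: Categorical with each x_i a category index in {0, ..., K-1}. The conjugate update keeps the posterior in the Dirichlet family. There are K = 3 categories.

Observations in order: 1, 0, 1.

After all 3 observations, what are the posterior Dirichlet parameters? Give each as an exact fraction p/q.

alpha_1=13, alpha_2=15/4, alpha_3=11

obs 1: x=1 → posterior Dirichlet(12, 11/4, 11)
obs 2: x=0 → posterior Dirichlet(13, 11/4, 11)
obs 3: x=1 → posterior Dirichlet(13, 15/4, 11)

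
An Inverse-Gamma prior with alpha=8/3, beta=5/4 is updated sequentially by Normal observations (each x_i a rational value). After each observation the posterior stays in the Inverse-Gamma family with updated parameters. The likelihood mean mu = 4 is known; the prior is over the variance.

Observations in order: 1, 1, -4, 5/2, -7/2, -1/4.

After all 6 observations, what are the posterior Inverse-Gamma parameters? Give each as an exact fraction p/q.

alpha=17/3, beta=2577/32

obs 1: x=1 → posterior Inverse-Gamma(19/6, 23/4)
obs 2: x=1 → posterior Inverse-Gamma(11/3, 41/4)
obs 3: x=-4 → posterior Inverse-Gamma(25/6, 169/4)
obs 4: x=5/2 → posterior Inverse-Gamma(14/3, 347/8)
obs 5: x=-7/2 → posterior Inverse-Gamma(31/6, 143/2)
obs 6: x=-1/4 → posterior Inverse-Gamma(17/3, 2577/32)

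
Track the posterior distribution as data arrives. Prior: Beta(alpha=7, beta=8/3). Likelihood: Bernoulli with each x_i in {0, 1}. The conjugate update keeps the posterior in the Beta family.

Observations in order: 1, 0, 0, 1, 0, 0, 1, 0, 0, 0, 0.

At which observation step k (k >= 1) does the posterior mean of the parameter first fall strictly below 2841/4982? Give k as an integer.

obs 1: x=1 → posterior Beta(8, 8/3)
obs 2: x=0 → posterior Beta(8, 11/3)
obs 3: x=0 → posterior Beta(8, 14/3)
obs 4: x=1 → posterior Beta(9, 14/3)
obs 5: x=0 → posterior Beta(9, 17/3)
obs 6: x=0 → posterior Beta(9, 20/3)
obs 7: x=1 → posterior Beta(10, 20/3)
obs 8: x=0 → posterior Beta(10, 23/3)
obs 9: x=0 → posterior Beta(10, 26/3)
obs 10: x=0 → posterior Beta(10, 29/3)
obs 11: x=0 → posterior Beta(10, 32/3)

k = 8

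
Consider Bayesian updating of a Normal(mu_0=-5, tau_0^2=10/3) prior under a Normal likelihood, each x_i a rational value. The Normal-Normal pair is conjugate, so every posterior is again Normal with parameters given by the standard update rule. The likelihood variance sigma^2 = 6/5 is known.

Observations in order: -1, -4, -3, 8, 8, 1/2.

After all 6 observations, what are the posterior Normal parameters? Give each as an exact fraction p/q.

obs 1: x=-1 → posterior Normal(-35/17, 15/17)
obs 2: x=-4 → posterior Normal(-170/59, 30/59)
obs 3: x=-3 → posterior Normal(-35/12, 5/14)
obs 4: x=8 → posterior Normal(-45/109, 30/109)
obs 5: x=8 → posterior Normal(155/134, 15/67)
obs 6: x=1/2 → posterior Normal(335/318, 10/53)

mu_0=335/318, tau_0^2=10/53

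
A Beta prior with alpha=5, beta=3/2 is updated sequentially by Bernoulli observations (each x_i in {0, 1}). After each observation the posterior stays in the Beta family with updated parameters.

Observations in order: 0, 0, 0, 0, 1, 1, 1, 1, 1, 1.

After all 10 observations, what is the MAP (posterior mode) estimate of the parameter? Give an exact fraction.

obs 1: x=0 → posterior Beta(5, 5/2)
obs 2: x=0 → posterior Beta(5, 7/2)
obs 3: x=0 → posterior Beta(5, 9/2)
obs 4: x=0 → posterior Beta(5, 11/2)
obs 5: x=1 → posterior Beta(6, 11/2)
obs 6: x=1 → posterior Beta(7, 11/2)
obs 7: x=1 → posterior Beta(8, 11/2)
obs 8: x=1 → posterior Beta(9, 11/2)
obs 9: x=1 → posterior Beta(10, 11/2)
obs 10: x=1 → posterior Beta(11, 11/2)

20/29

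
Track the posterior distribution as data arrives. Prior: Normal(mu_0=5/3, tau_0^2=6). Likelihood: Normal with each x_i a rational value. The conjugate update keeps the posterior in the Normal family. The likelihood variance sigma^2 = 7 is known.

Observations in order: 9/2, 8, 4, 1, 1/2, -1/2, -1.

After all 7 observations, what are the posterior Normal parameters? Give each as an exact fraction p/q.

obs 1: x=9/2 → posterior Normal(116/39, 42/13)
obs 2: x=8 → posterior Normal(260/57, 42/19)
obs 3: x=4 → posterior Normal(332/75, 42/25)
obs 4: x=1 → posterior Normal(350/93, 42/31)
obs 5: x=1/2 → posterior Normal(359/111, 42/37)
obs 6: x=-1/2 → posterior Normal(350/129, 42/43)
obs 7: x=-1 → posterior Normal(332/147, 6/7)

mu_0=332/147, tau_0^2=6/7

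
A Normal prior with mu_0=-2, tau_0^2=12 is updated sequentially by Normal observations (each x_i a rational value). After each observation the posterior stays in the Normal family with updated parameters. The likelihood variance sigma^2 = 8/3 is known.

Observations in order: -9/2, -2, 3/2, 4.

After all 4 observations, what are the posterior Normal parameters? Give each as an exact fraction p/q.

obs 1: x=-9/2 → posterior Normal(-89/22, 24/11)
obs 2: x=-2 → posterior Normal(-25/8, 6/5)
obs 3: x=3/2 → posterior Normal(-49/29, 24/29)
obs 4: x=4 → posterior Normal(-13/38, 12/19)

mu_0=-13/38, tau_0^2=12/19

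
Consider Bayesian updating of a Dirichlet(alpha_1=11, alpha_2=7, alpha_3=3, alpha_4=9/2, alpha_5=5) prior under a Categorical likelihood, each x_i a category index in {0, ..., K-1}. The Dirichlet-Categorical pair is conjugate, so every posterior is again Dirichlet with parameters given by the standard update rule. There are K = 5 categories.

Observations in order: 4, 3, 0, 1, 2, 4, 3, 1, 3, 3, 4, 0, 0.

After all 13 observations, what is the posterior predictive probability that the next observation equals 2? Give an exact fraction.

obs 1: x=4 → posterior Dirichlet(11, 7, 3, 9/2, 6)
obs 2: x=3 → posterior Dirichlet(11, 7, 3, 11/2, 6)
obs 3: x=0 → posterior Dirichlet(12, 7, 3, 11/2, 6)
obs 4: x=1 → posterior Dirichlet(12, 8, 3, 11/2, 6)
obs 5: x=2 → posterior Dirichlet(12, 8, 4, 11/2, 6)
obs 6: x=4 → posterior Dirichlet(12, 8, 4, 11/2, 7)
obs 7: x=3 → posterior Dirichlet(12, 8, 4, 13/2, 7)
obs 8: x=1 → posterior Dirichlet(12, 9, 4, 13/2, 7)
obs 9: x=3 → posterior Dirichlet(12, 9, 4, 15/2, 7)
obs 10: x=3 → posterior Dirichlet(12, 9, 4, 17/2, 7)
obs 11: x=4 → posterior Dirichlet(12, 9, 4, 17/2, 8)
obs 12: x=0 → posterior Dirichlet(13, 9, 4, 17/2, 8)
obs 13: x=0 → posterior Dirichlet(14, 9, 4, 17/2, 8)

8/87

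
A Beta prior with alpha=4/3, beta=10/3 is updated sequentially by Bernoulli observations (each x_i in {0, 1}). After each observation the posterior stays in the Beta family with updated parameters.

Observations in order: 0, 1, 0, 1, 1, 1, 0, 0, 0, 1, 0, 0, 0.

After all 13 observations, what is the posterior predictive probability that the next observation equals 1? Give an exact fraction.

obs 1: x=0 → posterior Beta(4/3, 13/3)
obs 2: x=1 → posterior Beta(7/3, 13/3)
obs 3: x=0 → posterior Beta(7/3, 16/3)
obs 4: x=1 → posterior Beta(10/3, 16/3)
obs 5: x=1 → posterior Beta(13/3, 16/3)
obs 6: x=1 → posterior Beta(16/3, 16/3)
obs 7: x=0 → posterior Beta(16/3, 19/3)
obs 8: x=0 → posterior Beta(16/3, 22/3)
obs 9: x=0 → posterior Beta(16/3, 25/3)
obs 10: x=1 → posterior Beta(19/3, 25/3)
obs 11: x=0 → posterior Beta(19/3, 28/3)
obs 12: x=0 → posterior Beta(19/3, 31/3)
obs 13: x=0 → posterior Beta(19/3, 34/3)

19/53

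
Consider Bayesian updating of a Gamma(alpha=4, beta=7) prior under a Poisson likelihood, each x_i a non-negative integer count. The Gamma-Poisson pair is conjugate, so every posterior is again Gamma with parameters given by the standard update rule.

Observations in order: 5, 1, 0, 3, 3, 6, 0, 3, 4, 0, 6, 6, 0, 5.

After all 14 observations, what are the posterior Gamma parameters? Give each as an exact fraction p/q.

alpha=46, beta=21

obs 1: x=5 → posterior Gamma(9, 8)
obs 2: x=1 → posterior Gamma(10, 9)
obs 3: x=0 → posterior Gamma(10, 10)
obs 4: x=3 → posterior Gamma(13, 11)
obs 5: x=3 → posterior Gamma(16, 12)
obs 6: x=6 → posterior Gamma(22, 13)
obs 7: x=0 → posterior Gamma(22, 14)
obs 8: x=3 → posterior Gamma(25, 15)
obs 9: x=4 → posterior Gamma(29, 16)
obs 10: x=0 → posterior Gamma(29, 17)
obs 11: x=6 → posterior Gamma(35, 18)
obs 12: x=6 → posterior Gamma(41, 19)
obs 13: x=0 → posterior Gamma(41, 20)
obs 14: x=5 → posterior Gamma(46, 21)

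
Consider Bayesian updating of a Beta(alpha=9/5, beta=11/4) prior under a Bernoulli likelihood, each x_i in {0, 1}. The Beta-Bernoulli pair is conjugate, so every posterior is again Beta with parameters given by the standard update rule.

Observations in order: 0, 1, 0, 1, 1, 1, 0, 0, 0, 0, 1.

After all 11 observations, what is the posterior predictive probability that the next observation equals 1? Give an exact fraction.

136/311

obs 1: x=0 → posterior Beta(9/5, 15/4)
obs 2: x=1 → posterior Beta(14/5, 15/4)
obs 3: x=0 → posterior Beta(14/5, 19/4)
obs 4: x=1 → posterior Beta(19/5, 19/4)
obs 5: x=1 → posterior Beta(24/5, 19/4)
obs 6: x=1 → posterior Beta(29/5, 19/4)
obs 7: x=0 → posterior Beta(29/5, 23/4)
obs 8: x=0 → posterior Beta(29/5, 27/4)
obs 9: x=0 → posterior Beta(29/5, 31/4)
obs 10: x=0 → posterior Beta(29/5, 35/4)
obs 11: x=1 → posterior Beta(34/5, 35/4)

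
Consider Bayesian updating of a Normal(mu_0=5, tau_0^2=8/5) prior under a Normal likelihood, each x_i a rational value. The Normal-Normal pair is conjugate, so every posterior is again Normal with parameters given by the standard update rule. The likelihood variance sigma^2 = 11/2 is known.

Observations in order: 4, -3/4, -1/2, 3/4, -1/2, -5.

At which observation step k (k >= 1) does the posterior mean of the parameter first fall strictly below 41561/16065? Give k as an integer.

k = 5

obs 1: x=4 → posterior Normal(339/71, 88/71)
obs 2: x=-3/4 → posterior Normal(109/29, 88/87)
obs 3: x=-1/2 → posterior Normal(319/103, 88/103)
obs 4: x=3/4 → posterior Normal(331/119, 88/119)
obs 5: x=-1/2 → posterior Normal(323/135, 88/135)
obs 6: x=-5 → posterior Normal(243/151, 88/151)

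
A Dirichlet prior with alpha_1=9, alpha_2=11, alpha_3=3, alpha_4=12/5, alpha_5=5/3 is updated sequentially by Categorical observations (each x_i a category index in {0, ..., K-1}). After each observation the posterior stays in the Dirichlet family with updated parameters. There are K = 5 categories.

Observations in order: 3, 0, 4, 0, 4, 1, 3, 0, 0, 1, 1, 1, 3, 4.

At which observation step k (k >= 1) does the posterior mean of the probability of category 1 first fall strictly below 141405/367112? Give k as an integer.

k = 2

obs 1: x=3 → posterior Dirichlet(9, 11, 3, 17/5, 5/3)
obs 2: x=0 → posterior Dirichlet(10, 11, 3, 17/5, 5/3)
obs 3: x=4 → posterior Dirichlet(10, 11, 3, 17/5, 8/3)
obs 4: x=0 → posterior Dirichlet(11, 11, 3, 17/5, 8/3)
obs 5: x=4 → posterior Dirichlet(11, 11, 3, 17/5, 11/3)
obs 6: x=1 → posterior Dirichlet(11, 12, 3, 17/5, 11/3)
obs 7: x=3 → posterior Dirichlet(11, 12, 3, 22/5, 11/3)
obs 8: x=0 → posterior Dirichlet(12, 12, 3, 22/5, 11/3)
obs 9: x=0 → posterior Dirichlet(13, 12, 3, 22/5, 11/3)
obs 10: x=1 → posterior Dirichlet(13, 13, 3, 22/5, 11/3)
obs 11: x=1 → posterior Dirichlet(13, 14, 3, 22/5, 11/3)
obs 12: x=1 → posterior Dirichlet(13, 15, 3, 22/5, 11/3)
obs 13: x=3 → posterior Dirichlet(13, 15, 3, 27/5, 11/3)
obs 14: x=4 → posterior Dirichlet(13, 15, 3, 27/5, 14/3)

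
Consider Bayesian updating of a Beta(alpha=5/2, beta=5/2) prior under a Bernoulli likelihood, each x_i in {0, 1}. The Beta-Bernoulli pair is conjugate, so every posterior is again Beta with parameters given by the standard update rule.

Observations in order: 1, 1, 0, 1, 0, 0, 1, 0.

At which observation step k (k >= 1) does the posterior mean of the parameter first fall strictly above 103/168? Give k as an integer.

obs 1: x=1 → posterior Beta(7/2, 5/2)
obs 2: x=1 → posterior Beta(9/2, 5/2)
obs 3: x=0 → posterior Beta(9/2, 7/2)
obs 4: x=1 → posterior Beta(11/2, 7/2)
obs 5: x=0 → posterior Beta(11/2, 9/2)
obs 6: x=0 → posterior Beta(11/2, 11/2)
obs 7: x=1 → posterior Beta(13/2, 11/2)
obs 8: x=0 → posterior Beta(13/2, 13/2)

k = 2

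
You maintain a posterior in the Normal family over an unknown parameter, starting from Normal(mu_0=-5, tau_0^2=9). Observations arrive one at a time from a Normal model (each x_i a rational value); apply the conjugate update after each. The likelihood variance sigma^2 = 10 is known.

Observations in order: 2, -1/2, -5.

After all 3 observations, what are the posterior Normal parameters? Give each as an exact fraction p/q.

mu_0=-163/74, tau_0^2=90/37

obs 1: x=2 → posterior Normal(-32/19, 90/19)
obs 2: x=-1/2 → posterior Normal(-73/56, 45/14)
obs 3: x=-5 → posterior Normal(-163/74, 90/37)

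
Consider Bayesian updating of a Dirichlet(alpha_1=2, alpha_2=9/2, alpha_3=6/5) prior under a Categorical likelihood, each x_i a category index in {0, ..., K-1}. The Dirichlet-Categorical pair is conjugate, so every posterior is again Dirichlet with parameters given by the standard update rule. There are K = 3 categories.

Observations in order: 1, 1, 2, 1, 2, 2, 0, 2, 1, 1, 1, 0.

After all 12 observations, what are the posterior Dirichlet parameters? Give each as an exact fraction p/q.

obs 1: x=1 → posterior Dirichlet(2, 11/2, 6/5)
obs 2: x=1 → posterior Dirichlet(2, 13/2, 6/5)
obs 3: x=2 → posterior Dirichlet(2, 13/2, 11/5)
obs 4: x=1 → posterior Dirichlet(2, 15/2, 11/5)
obs 5: x=2 → posterior Dirichlet(2, 15/2, 16/5)
obs 6: x=2 → posterior Dirichlet(2, 15/2, 21/5)
obs 7: x=0 → posterior Dirichlet(3, 15/2, 21/5)
obs 8: x=2 → posterior Dirichlet(3, 15/2, 26/5)
obs 9: x=1 → posterior Dirichlet(3, 17/2, 26/5)
obs 10: x=1 → posterior Dirichlet(3, 19/2, 26/5)
obs 11: x=1 → posterior Dirichlet(3, 21/2, 26/5)
obs 12: x=0 → posterior Dirichlet(4, 21/2, 26/5)

alpha_1=4, alpha_2=21/2, alpha_3=26/5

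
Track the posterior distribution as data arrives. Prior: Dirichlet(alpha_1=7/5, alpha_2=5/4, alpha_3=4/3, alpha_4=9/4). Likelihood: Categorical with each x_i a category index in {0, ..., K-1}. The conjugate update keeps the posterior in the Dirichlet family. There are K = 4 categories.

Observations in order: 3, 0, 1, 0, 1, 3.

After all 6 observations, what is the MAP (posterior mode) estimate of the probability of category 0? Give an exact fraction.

obs 1: x=3 → posterior Dirichlet(7/5, 5/4, 4/3, 13/4)
obs 2: x=0 → posterior Dirichlet(12/5, 5/4, 4/3, 13/4)
obs 3: x=1 → posterior Dirichlet(12/5, 9/4, 4/3, 13/4)
obs 4: x=0 → posterior Dirichlet(17/5, 9/4, 4/3, 13/4)
obs 5: x=1 → posterior Dirichlet(17/5, 13/4, 4/3, 13/4)
obs 6: x=3 → posterior Dirichlet(17/5, 13/4, 4/3, 17/4)

72/247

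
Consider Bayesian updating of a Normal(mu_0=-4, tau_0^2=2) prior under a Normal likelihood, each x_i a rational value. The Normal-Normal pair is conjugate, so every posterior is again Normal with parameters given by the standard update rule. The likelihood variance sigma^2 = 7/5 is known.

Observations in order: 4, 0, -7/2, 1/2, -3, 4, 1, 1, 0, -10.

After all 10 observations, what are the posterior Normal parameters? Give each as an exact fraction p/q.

mu_0=-88/107, tau_0^2=14/107

obs 1: x=4 → posterior Normal(12/17, 14/17)
obs 2: x=0 → posterior Normal(4/9, 14/27)
obs 3: x=-7/2 → posterior Normal(-23/37, 14/37)
obs 4: x=1/2 → posterior Normal(-18/47, 14/47)
obs 5: x=-3 → posterior Normal(-16/19, 14/57)
obs 6: x=4 → posterior Normal(-8/67, 14/67)
obs 7: x=1 → posterior Normal(2/77, 2/11)
obs 8: x=1 → posterior Normal(4/29, 14/87)
obs 9: x=0 → posterior Normal(12/97, 14/97)
obs 10: x=-10 → posterior Normal(-88/107, 14/107)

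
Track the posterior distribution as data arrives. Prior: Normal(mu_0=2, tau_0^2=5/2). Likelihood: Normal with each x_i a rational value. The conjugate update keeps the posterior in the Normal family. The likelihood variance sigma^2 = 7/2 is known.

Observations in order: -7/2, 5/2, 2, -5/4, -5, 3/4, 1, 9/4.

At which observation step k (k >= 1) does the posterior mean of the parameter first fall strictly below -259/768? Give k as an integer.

k = 5

obs 1: x=-7/2 → posterior Normal(-7/24, 35/24)
obs 2: x=5/2 → posterior Normal(9/17, 35/34)
obs 3: x=2 → posterior Normal(19/22, 35/44)
obs 4: x=-5/4 → posterior Normal(17/36, 35/54)
obs 5: x=-5 → posterior Normal(-49/128, 35/64)
obs 6: x=3/4 → posterior Normal(-17/74, 35/74)
obs 7: x=1 → posterior Normal(-1/12, 5/12)
obs 8: x=9/4 → posterior Normal(31/188, 35/94)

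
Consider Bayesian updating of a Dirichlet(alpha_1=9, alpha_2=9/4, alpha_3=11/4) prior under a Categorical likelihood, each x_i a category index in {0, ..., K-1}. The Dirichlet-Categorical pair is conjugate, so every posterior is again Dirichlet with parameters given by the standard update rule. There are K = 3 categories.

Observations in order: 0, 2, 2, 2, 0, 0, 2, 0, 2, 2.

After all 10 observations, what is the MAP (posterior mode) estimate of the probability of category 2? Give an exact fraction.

31/84

obs 1: x=0 → posterior Dirichlet(10, 9/4, 11/4)
obs 2: x=2 → posterior Dirichlet(10, 9/4, 15/4)
obs 3: x=2 → posterior Dirichlet(10, 9/4, 19/4)
obs 4: x=2 → posterior Dirichlet(10, 9/4, 23/4)
obs 5: x=0 → posterior Dirichlet(11, 9/4, 23/4)
obs 6: x=0 → posterior Dirichlet(12, 9/4, 23/4)
obs 7: x=2 → posterior Dirichlet(12, 9/4, 27/4)
obs 8: x=0 → posterior Dirichlet(13, 9/4, 27/4)
obs 9: x=2 → posterior Dirichlet(13, 9/4, 31/4)
obs 10: x=2 → posterior Dirichlet(13, 9/4, 35/4)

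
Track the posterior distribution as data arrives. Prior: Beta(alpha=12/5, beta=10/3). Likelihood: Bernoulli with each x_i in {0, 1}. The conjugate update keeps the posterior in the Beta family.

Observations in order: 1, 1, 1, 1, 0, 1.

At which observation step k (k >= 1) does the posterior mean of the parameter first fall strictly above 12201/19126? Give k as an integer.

obs 1: x=1 → posterior Beta(17/5, 10/3)
obs 2: x=1 → posterior Beta(22/5, 10/3)
obs 3: x=1 → posterior Beta(27/5, 10/3)
obs 4: x=1 → posterior Beta(32/5, 10/3)
obs 5: x=0 → posterior Beta(32/5, 13/3)
obs 6: x=1 → posterior Beta(37/5, 13/3)

k = 4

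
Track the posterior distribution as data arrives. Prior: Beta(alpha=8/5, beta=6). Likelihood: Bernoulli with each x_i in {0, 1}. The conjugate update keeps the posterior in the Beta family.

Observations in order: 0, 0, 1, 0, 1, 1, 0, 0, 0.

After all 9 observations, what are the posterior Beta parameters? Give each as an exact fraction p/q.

obs 1: x=0 → posterior Beta(8/5, 7)
obs 2: x=0 → posterior Beta(8/5, 8)
obs 3: x=1 → posterior Beta(13/5, 8)
obs 4: x=0 → posterior Beta(13/5, 9)
obs 5: x=1 → posterior Beta(18/5, 9)
obs 6: x=1 → posterior Beta(23/5, 9)
obs 7: x=0 → posterior Beta(23/5, 10)
obs 8: x=0 → posterior Beta(23/5, 11)
obs 9: x=0 → posterior Beta(23/5, 12)

alpha=23/5, beta=12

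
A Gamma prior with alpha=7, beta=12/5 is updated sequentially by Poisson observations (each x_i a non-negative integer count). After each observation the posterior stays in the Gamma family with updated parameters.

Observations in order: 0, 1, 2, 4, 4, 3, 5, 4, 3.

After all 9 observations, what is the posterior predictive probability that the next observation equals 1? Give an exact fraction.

1449953856464223123360965086877132861596546675904348473449405/8736096908005512171545548570584279790106006676445710688190464

obs 1: x=0 → posterior Gamma(7, 17/5)
obs 2: x=1 → posterior Gamma(8, 22/5)
obs 3: x=2 → posterior Gamma(10, 27/5)
obs 4: x=4 → posterior Gamma(14, 32/5)
obs 5: x=4 → posterior Gamma(18, 37/5)
obs 6: x=3 → posterior Gamma(21, 42/5)
obs 7: x=5 → posterior Gamma(26, 47/5)
obs 8: x=4 → posterior Gamma(30, 52/5)
obs 9: x=3 → posterior Gamma(33, 57/5)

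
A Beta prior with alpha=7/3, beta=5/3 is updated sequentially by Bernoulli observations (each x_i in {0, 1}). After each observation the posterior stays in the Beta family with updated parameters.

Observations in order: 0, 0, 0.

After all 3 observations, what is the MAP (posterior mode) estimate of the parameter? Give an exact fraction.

obs 1: x=0 → posterior Beta(7/3, 8/3)
obs 2: x=0 → posterior Beta(7/3, 11/3)
obs 3: x=0 → posterior Beta(7/3, 14/3)

4/15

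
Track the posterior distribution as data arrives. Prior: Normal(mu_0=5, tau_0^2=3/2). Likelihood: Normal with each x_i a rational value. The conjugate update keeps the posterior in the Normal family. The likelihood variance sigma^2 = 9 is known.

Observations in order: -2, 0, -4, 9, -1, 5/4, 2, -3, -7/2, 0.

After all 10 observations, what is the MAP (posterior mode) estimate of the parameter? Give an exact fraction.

115/64

obs 1: x=-2 → posterior Normal(4, 9/7)
obs 2: x=0 → posterior Normal(7/2, 9/8)
obs 3: x=-4 → posterior Normal(8/3, 1)
obs 4: x=9 → posterior Normal(33/10, 9/10)
obs 5: x=-1 → posterior Normal(32/11, 9/11)
obs 6: x=5/4 → posterior Normal(133/48, 3/4)
obs 7: x=2 → posterior Normal(141/52, 9/13)
obs 8: x=-3 → posterior Normal(129/56, 9/14)
obs 9: x=-7/2 → posterior Normal(23/12, 3/5)
obs 10: x=0 → posterior Normal(115/64, 9/16)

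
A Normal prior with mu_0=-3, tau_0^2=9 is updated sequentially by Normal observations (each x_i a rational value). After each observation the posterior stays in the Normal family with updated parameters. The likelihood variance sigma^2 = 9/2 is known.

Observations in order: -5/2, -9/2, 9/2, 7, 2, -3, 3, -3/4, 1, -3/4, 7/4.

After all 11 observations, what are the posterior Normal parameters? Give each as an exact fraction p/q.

mu_0=25/46, tau_0^2=9/23

obs 1: x=-5/2 → posterior Normal(-8/3, 3)
obs 2: x=-9/2 → posterior Normal(-17/5, 9/5)
obs 3: x=9/2 → posterior Normal(-8/7, 9/7)
obs 4: x=7 → posterior Normal(2/3, 1)
obs 5: x=2 → posterior Normal(10/11, 9/11)
obs 6: x=-3 → posterior Normal(4/13, 9/13)
obs 7: x=3 → posterior Normal(2/3, 3/5)
obs 8: x=-3/4 → posterior Normal(1/2, 9/17)
obs 9: x=1 → posterior Normal(21/38, 9/19)
obs 10: x=-3/4 → posterior Normal(3/7, 3/7)
obs 11: x=7/4 → posterior Normal(25/46, 9/23)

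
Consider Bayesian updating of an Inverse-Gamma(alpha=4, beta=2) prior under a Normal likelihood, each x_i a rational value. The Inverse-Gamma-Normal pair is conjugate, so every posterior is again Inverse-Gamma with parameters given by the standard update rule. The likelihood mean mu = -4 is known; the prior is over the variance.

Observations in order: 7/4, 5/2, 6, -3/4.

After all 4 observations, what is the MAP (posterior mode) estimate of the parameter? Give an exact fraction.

217/16

obs 1: x=7/4 → posterior Inverse-Gamma(9/2, 593/32)
obs 2: x=5/2 → posterior Inverse-Gamma(5, 1269/32)
obs 3: x=6 → posterior Inverse-Gamma(11/2, 2869/32)
obs 4: x=-3/4 → posterior Inverse-Gamma(6, 1519/16)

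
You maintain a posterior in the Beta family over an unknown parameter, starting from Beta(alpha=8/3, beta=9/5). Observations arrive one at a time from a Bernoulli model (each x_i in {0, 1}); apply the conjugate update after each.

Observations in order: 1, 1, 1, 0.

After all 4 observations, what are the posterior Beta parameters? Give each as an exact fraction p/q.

alpha=17/3, beta=14/5

obs 1: x=1 → posterior Beta(11/3, 9/5)
obs 2: x=1 → posterior Beta(14/3, 9/5)
obs 3: x=1 → posterior Beta(17/3, 9/5)
obs 4: x=0 → posterior Beta(17/3, 14/5)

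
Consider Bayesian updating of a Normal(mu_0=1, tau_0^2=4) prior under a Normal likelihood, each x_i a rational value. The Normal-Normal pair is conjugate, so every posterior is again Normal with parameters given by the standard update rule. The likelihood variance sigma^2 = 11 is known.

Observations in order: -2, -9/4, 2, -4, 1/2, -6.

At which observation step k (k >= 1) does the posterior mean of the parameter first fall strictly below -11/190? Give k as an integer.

obs 1: x=-2 → posterior Normal(1/5, 44/15)
obs 2: x=-9/4 → posterior Normal(-6/19, 44/19)
obs 3: x=2 → posterior Normal(2/23, 44/23)
obs 4: x=-4 → posterior Normal(-14/27, 44/27)
obs 5: x=1/2 → posterior Normal(-12/31, 44/31)
obs 6: x=-6 → posterior Normal(-36/35, 44/35)

k = 2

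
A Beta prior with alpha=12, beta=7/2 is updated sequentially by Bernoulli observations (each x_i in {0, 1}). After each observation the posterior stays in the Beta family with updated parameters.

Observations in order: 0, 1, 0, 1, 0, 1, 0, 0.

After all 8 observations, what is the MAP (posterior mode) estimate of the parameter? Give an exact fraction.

28/43

obs 1: x=0 → posterior Beta(12, 9/2)
obs 2: x=1 → posterior Beta(13, 9/2)
obs 3: x=0 → posterior Beta(13, 11/2)
obs 4: x=1 → posterior Beta(14, 11/2)
obs 5: x=0 → posterior Beta(14, 13/2)
obs 6: x=1 → posterior Beta(15, 13/2)
obs 7: x=0 → posterior Beta(15, 15/2)
obs 8: x=0 → posterior Beta(15, 17/2)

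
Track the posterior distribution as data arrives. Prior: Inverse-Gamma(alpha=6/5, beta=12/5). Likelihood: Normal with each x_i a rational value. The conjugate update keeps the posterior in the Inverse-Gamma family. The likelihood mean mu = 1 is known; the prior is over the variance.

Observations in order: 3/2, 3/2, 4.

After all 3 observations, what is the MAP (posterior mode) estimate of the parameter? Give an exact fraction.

143/74

obs 1: x=3/2 → posterior Inverse-Gamma(17/10, 101/40)
obs 2: x=3/2 → posterior Inverse-Gamma(11/5, 53/20)
obs 3: x=4 → posterior Inverse-Gamma(27/10, 143/20)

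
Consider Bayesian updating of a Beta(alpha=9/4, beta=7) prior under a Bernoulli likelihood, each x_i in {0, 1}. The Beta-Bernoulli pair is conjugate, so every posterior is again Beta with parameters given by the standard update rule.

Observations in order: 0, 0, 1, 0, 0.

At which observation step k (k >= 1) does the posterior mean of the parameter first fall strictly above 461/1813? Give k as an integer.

obs 1: x=0 → posterior Beta(9/4, 8)
obs 2: x=0 → posterior Beta(9/4, 9)
obs 3: x=1 → posterior Beta(13/4, 9)
obs 4: x=0 → posterior Beta(13/4, 10)
obs 5: x=0 → posterior Beta(13/4, 11)

k = 3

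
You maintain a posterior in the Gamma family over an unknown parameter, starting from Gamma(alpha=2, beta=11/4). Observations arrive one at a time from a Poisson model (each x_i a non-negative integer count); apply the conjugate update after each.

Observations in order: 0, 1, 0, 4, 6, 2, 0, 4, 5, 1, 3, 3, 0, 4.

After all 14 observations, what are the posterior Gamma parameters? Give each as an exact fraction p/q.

alpha=35, beta=67/4

obs 1: x=0 → posterior Gamma(2, 15/4)
obs 2: x=1 → posterior Gamma(3, 19/4)
obs 3: x=0 → posterior Gamma(3, 23/4)
obs 4: x=4 → posterior Gamma(7, 27/4)
obs 5: x=6 → posterior Gamma(13, 31/4)
obs 6: x=2 → posterior Gamma(15, 35/4)
obs 7: x=0 → posterior Gamma(15, 39/4)
obs 8: x=4 → posterior Gamma(19, 43/4)
obs 9: x=5 → posterior Gamma(24, 47/4)
obs 10: x=1 → posterior Gamma(25, 51/4)
obs 11: x=3 → posterior Gamma(28, 55/4)
obs 12: x=3 → posterior Gamma(31, 59/4)
obs 13: x=0 → posterior Gamma(31, 63/4)
obs 14: x=4 → posterior Gamma(35, 67/4)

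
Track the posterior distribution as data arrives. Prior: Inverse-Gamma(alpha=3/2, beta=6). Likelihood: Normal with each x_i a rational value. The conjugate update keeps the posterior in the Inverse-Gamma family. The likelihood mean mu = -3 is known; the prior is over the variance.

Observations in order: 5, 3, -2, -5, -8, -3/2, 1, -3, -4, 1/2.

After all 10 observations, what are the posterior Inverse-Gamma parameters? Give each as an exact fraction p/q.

alpha=13/2, beta=347/4

obs 1: x=5 → posterior Inverse-Gamma(2, 38)
obs 2: x=3 → posterior Inverse-Gamma(5/2, 56)
obs 3: x=-2 → posterior Inverse-Gamma(3, 113/2)
obs 4: x=-5 → posterior Inverse-Gamma(7/2, 117/2)
obs 5: x=-8 → posterior Inverse-Gamma(4, 71)
obs 6: x=-3/2 → posterior Inverse-Gamma(9/2, 577/8)
obs 7: x=1 → posterior Inverse-Gamma(5, 641/8)
obs 8: x=-3 → posterior Inverse-Gamma(11/2, 641/8)
obs 9: x=-4 → posterior Inverse-Gamma(6, 645/8)
obs 10: x=1/2 → posterior Inverse-Gamma(13/2, 347/4)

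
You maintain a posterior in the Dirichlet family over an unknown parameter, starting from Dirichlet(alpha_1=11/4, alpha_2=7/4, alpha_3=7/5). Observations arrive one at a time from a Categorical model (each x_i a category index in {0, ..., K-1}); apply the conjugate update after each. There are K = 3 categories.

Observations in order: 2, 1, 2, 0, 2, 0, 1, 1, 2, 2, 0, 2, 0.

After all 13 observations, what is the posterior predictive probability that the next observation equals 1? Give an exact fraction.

obs 1: x=2 → posterior Dirichlet(11/4, 7/4, 12/5)
obs 2: x=1 → posterior Dirichlet(11/4, 11/4, 12/5)
obs 3: x=2 → posterior Dirichlet(11/4, 11/4, 17/5)
obs 4: x=0 → posterior Dirichlet(15/4, 11/4, 17/5)
obs 5: x=2 → posterior Dirichlet(15/4, 11/4, 22/5)
obs 6: x=0 → posterior Dirichlet(19/4, 11/4, 22/5)
obs 7: x=1 → posterior Dirichlet(19/4, 15/4, 22/5)
obs 8: x=1 → posterior Dirichlet(19/4, 19/4, 22/5)
obs 9: x=2 → posterior Dirichlet(19/4, 19/4, 27/5)
obs 10: x=2 → posterior Dirichlet(19/4, 19/4, 32/5)
obs 11: x=0 → posterior Dirichlet(23/4, 19/4, 32/5)
obs 12: x=2 → posterior Dirichlet(23/4, 19/4, 37/5)
obs 13: x=0 → posterior Dirichlet(27/4, 19/4, 37/5)

95/378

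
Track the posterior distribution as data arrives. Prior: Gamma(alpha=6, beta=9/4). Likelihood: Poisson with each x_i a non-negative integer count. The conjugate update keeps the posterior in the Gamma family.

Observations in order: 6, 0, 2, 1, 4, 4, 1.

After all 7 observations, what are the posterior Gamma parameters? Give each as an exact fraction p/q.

obs 1: x=6 → posterior Gamma(12, 13/4)
obs 2: x=0 → posterior Gamma(12, 17/4)
obs 3: x=2 → posterior Gamma(14, 21/4)
obs 4: x=1 → posterior Gamma(15, 25/4)
obs 5: x=4 → posterior Gamma(19, 29/4)
obs 6: x=4 → posterior Gamma(23, 33/4)
obs 7: x=1 → posterior Gamma(24, 37/4)

alpha=24, beta=37/4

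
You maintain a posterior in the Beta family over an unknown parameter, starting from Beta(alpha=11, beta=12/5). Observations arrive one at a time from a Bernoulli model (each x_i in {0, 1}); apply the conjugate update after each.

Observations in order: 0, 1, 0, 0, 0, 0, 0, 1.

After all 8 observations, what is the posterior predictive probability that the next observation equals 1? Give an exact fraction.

obs 1: x=0 → posterior Beta(11, 17/5)
obs 2: x=1 → posterior Beta(12, 17/5)
obs 3: x=0 → posterior Beta(12, 22/5)
obs 4: x=0 → posterior Beta(12, 27/5)
obs 5: x=0 → posterior Beta(12, 32/5)
obs 6: x=0 → posterior Beta(12, 37/5)
obs 7: x=0 → posterior Beta(12, 42/5)
obs 8: x=1 → posterior Beta(13, 42/5)

65/107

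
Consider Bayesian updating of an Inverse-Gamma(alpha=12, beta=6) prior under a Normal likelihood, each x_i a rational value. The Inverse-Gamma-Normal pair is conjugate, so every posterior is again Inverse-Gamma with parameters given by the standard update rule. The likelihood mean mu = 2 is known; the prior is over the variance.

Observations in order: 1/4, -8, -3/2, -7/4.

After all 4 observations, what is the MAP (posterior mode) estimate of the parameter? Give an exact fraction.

obs 1: x=1/4 → posterior Inverse-Gamma(25/2, 241/32)
obs 2: x=-8 → posterior Inverse-Gamma(13, 1841/32)
obs 3: x=-3/2 → posterior Inverse-Gamma(27/2, 2037/32)
obs 4: x=-7/4 → posterior Inverse-Gamma(14, 1131/16)

377/80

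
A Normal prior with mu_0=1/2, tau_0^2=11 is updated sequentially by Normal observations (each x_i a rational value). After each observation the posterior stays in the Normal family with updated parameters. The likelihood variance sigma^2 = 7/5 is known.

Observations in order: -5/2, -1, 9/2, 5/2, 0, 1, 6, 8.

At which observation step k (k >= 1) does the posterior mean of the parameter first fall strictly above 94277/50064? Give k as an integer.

k = 8

obs 1: x=-5/2 → posterior Normal(-67/31, 77/62)
obs 2: x=-1 → posterior Normal(-21/13, 77/117)
obs 3: x=9/2 → posterior Normal(117/344, 77/172)
obs 4: x=5/2 → posterior Normal(196/227, 77/227)
obs 5: x=0 → posterior Normal(98/141, 77/282)
obs 6: x=1 → posterior Normal(251/337, 77/337)
obs 7: x=6 → posterior Normal(83/56, 11/56)
obs 8: x=8 → posterior Normal(1021/447, 77/447)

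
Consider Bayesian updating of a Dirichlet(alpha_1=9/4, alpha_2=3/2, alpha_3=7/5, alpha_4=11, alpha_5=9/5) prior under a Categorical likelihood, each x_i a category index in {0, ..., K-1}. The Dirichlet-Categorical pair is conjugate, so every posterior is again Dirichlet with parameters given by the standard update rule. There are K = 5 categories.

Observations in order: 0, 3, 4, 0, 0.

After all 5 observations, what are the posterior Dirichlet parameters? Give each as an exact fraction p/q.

alpha_1=21/4, alpha_2=3/2, alpha_3=7/5, alpha_4=12, alpha_5=14/5

obs 1: x=0 → posterior Dirichlet(13/4, 3/2, 7/5, 11, 9/5)
obs 2: x=3 → posterior Dirichlet(13/4, 3/2, 7/5, 12, 9/5)
obs 3: x=4 → posterior Dirichlet(13/4, 3/2, 7/5, 12, 14/5)
obs 4: x=0 → posterior Dirichlet(17/4, 3/2, 7/5, 12, 14/5)
obs 5: x=0 → posterior Dirichlet(21/4, 3/2, 7/5, 12, 14/5)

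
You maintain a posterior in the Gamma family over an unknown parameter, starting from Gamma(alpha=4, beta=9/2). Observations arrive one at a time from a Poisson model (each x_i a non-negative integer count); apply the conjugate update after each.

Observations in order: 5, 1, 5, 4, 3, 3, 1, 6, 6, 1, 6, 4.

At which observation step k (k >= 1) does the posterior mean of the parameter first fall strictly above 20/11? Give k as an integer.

k = 3

obs 1: x=5 → posterior Gamma(9, 11/2)
obs 2: x=1 → posterior Gamma(10, 13/2)
obs 3: x=5 → posterior Gamma(15, 15/2)
obs 4: x=4 → posterior Gamma(19, 17/2)
obs 5: x=3 → posterior Gamma(22, 19/2)
obs 6: x=3 → posterior Gamma(25, 21/2)
obs 7: x=1 → posterior Gamma(26, 23/2)
obs 8: x=6 → posterior Gamma(32, 25/2)
obs 9: x=6 → posterior Gamma(38, 27/2)
obs 10: x=1 → posterior Gamma(39, 29/2)
obs 11: x=6 → posterior Gamma(45, 31/2)
obs 12: x=4 → posterior Gamma(49, 33/2)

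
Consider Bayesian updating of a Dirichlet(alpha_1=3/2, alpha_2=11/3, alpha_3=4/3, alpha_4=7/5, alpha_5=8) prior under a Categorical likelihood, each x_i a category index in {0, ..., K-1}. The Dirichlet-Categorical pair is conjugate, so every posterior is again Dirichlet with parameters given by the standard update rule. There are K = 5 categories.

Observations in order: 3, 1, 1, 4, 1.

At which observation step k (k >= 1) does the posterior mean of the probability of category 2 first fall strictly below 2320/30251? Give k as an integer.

obs 1: x=3 → posterior Dirichlet(3/2, 11/3, 4/3, 12/5, 8)
obs 2: x=1 → posterior Dirichlet(3/2, 14/3, 4/3, 12/5, 8)
obs 3: x=1 → posterior Dirichlet(3/2, 17/3, 4/3, 12/5, 8)
obs 4: x=4 → posterior Dirichlet(3/2, 17/3, 4/3, 12/5, 9)
obs 5: x=1 → posterior Dirichlet(3/2, 20/3, 4/3, 12/5, 9)

k = 2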